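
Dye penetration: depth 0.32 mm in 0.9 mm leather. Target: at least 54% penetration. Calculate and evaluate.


Penetration = 0.32 / 0.9 x 100 = 35.6%
Target: 54%
Meets target: No


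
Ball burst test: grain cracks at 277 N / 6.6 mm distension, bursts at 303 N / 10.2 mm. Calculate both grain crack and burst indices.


Crack index = 277 / 6.6 = 42.0 N/mm
Burst index = 303 / 10.2 = 29.7 N/mm


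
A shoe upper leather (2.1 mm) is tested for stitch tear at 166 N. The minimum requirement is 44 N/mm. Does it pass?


STS = 166 / 2.1 = 79.0 N/mm
Minimum required: 44 N/mm
Passes: Yes


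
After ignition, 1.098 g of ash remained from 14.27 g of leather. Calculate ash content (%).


Ash% = 1.098 / 14.27 x 100
Ash% = 7.69%


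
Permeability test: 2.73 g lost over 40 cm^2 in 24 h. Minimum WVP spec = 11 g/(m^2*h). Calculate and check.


WVP = 28.44 g/(m^2*h)
Meets specification: Yes


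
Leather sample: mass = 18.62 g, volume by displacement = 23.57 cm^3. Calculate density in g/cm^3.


Density = mass / volume
Density = 18.62 / 23.57 = 0.790 g/cm^3


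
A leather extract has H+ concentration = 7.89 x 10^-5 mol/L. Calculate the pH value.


pH = -log10[H+]
pH = -log10(7.89 x 10^-5) = 4.10


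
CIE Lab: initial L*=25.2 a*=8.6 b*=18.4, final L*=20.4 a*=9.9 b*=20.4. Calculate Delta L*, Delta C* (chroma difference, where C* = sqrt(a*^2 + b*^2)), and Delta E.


Delta L* = -4.8
Delta C* = 2.36
Delta E = 5.36


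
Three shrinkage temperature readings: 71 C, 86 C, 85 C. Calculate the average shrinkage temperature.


Average = (71 + 86 + 85) / 3
Average = 242 / 3 = 80.7 C


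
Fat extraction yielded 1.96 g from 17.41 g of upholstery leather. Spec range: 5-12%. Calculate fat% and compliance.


Fat content = 11.3%
Compliant: Yes

Fat% = 1.96 / 17.41 x 100 = 11.3%
Spec range: 5-12%
Compliant: Yes


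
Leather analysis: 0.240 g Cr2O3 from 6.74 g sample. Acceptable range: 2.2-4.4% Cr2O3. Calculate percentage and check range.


Cr2O3 = 3.56%
Within range: Yes


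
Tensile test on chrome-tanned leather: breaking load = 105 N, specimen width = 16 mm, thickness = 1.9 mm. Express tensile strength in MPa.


3.45 MPa


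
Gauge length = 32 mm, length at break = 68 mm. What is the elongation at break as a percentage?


112.5%

Extension = 68 - 32 = 36 mm
Elongation = 36 / 32 x 100 = 112.5%


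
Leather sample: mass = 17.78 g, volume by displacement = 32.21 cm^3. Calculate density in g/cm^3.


0.552 g/cm^3

Density = mass / volume
Density = 17.78 / 32.21 = 0.552 g/cm^3


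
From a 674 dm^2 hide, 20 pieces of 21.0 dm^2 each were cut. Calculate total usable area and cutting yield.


Usable area = 420.0 dm^2
Yield = 62.3%

Total usable = 20 x 21.0 = 420.0 dm^2
Yield = 420.0 / 674 x 100 = 62.3%


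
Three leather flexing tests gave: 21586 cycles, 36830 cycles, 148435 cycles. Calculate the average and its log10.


Average = 68950 cycles
log10 = 4.84

Average = (21586 + 36830 + 148435) / 3 = 68950 cycles
log10(68950) = 4.84


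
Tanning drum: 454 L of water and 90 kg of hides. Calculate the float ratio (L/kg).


5.0


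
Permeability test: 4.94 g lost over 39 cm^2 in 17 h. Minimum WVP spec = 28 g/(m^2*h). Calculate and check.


WVP = 74.51 g/(m^2*h)
Meets specification: Yes

WVP = 4.94 / (39 x 17) x 10000 = 74.51 g/(m^2*h)
Minimum: 28 g/(m^2*h)
Meets spec: Yes


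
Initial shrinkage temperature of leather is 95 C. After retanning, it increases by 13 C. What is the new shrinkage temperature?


108 C


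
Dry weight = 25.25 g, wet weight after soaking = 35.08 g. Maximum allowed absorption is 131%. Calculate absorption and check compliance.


Absorption = 38.9%
Compliant: Yes


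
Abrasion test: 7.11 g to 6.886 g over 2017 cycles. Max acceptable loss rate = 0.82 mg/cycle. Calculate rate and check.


Rate = 0.111 mg/cycle
Passes: Yes

Loss = 7.11 - 6.886 = 0.224 g
Rate = 0.224 g / 2017 cycles x 1000 = 0.111 mg/cycle
Max = 0.82 mg/cycle
Passes: Yes


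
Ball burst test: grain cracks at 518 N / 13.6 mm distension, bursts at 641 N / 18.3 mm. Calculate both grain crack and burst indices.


Crack index = 518 / 13.6 = 38.1 N/mm
Burst index = 641 / 18.3 = 35.0 N/mm


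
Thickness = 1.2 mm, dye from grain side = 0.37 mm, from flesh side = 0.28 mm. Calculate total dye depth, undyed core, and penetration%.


Total dyed = 0.65 mm
Undyed core = 0.55 mm
Penetration = 54.2%


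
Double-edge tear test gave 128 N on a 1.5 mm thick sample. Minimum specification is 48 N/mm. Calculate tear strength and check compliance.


Tear strength = 128 / 1.5 = 85.3 N/mm
Required minimum = 48 N/mm
Compliant: Yes


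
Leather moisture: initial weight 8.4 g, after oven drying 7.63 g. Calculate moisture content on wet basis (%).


Moisture = 8.4 - 7.63 = 0.77 g
MC = 0.77 / 8.4 x 100 = 9.2%


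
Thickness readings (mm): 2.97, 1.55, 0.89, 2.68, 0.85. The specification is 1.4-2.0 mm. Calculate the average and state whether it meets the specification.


Sum = 8.94
Average = 8.94 / 5 = 1.79 mm
Specification range: 1.4 to 2.0 mm
Within spec: Yes


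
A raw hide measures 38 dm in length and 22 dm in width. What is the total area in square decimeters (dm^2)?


Area = length x width
Area = 38 x 22 = 836 dm^2


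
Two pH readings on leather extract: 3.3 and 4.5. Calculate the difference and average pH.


Difference = 1.2
Average pH = 3.90


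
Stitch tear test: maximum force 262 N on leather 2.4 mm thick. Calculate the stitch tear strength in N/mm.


Stitch tear strength = force / thickness
STS = 262 / 2.4 = 109.2 N/mm


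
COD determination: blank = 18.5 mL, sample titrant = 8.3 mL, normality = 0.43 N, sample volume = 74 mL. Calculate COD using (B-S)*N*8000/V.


COD = (18.5 - 8.3) x 0.43 x 8000 / 74
COD = 10.2 x 0.43 x 8000 / 74
COD = 474.2 mg/L


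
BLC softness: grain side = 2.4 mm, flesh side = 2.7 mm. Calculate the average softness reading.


2.55 mm


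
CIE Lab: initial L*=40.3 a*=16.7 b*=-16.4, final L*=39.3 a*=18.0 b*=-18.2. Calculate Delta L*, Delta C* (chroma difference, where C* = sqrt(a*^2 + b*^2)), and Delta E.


Delta L* = -1.0
Delta C* = 2.19
Delta E = 2.44


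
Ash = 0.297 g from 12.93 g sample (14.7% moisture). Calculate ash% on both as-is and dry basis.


As-is ash = 2.30%
Dry-basis ash = 2.69%

As-is ash% = 0.297 / 12.93 x 100 = 2.30%
Dry mass = 12.93 x (100 - 14.7) / 100 = 11.02929 g
Dry-basis ash% = 0.297 / 11.02929 x 100 = 2.69%


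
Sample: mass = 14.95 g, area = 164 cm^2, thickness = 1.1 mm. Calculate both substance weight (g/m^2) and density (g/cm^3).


Substance weight = 911.6 g/m^2
Density = 0.829 g/cm^3

SW = 14.95 / 164 x 10000 = 911.6 g/m^2
Volume = 164 x 1.1 / 10 = 18.04 cm^3
Density = 14.95 / 18.04 = 0.829 g/cm^3


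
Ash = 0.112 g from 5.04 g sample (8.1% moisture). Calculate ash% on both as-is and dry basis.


As-is ash = 2.22%
Dry-basis ash = 2.42%


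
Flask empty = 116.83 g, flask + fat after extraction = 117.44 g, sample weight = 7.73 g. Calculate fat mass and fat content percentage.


Fat mass = 0.61 g
Fat content = 7.9%


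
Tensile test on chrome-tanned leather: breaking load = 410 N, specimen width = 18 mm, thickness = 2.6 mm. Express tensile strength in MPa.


8.76 MPa

Cross-section = 18 x 2.6 = 46.8 mm^2
TS = 410 / 46.8 = 8.76 MPa
(1 N/mm^2 = 1 MPa)


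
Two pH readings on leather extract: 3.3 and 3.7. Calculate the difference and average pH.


Difference = |3.3 - 3.7| = 0.4
Average = (3.3 + 3.7) / 2 = 3.50


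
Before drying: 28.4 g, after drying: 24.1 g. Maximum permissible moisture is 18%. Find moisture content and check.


MC = (28.4 - 24.1) / 28.4 x 100 = 15.1%
Maximum: 18%
Acceptable: Yes


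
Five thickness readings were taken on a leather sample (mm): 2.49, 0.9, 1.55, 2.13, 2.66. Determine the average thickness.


1.95 mm

Sum = 2.49 + 0.9 + 1.55 + 2.13 + 2.66 = 9.73
Average = 9.73 / 5 = 1.95 mm


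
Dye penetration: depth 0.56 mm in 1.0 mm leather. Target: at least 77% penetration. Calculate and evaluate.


Penetration = 0.56 / 1.0 x 100 = 56.0%
Target: 77%
Meets target: No


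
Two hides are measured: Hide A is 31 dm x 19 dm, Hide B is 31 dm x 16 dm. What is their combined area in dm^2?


1085 dm^2

Hide A area = 31 x 19 = 589 dm^2
Hide B area = 31 x 16 = 496 dm^2
Total = 589 + 496 = 1085 dm^2


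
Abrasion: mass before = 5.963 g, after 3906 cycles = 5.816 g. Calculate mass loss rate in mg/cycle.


0.038 mg/cycle


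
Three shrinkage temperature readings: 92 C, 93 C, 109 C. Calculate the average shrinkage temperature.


Average = (92 + 93 + 109) / 3
Average = 294 / 3 = 98.0 C


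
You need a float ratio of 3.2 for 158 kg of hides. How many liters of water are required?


Water = hide weight x target ratio
Water = 158 x 3.2 = 505.6 L


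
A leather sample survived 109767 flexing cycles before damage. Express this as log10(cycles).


5.04


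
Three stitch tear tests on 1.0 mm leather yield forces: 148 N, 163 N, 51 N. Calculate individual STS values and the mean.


STS1 = 148 / 1.0 = 148.0 N/mm
STS2 = 163 / 1.0 = 163.0 N/mm
STS3 = 51 / 1.0 = 51.0 N/mm
Mean = (148.0 + 163.0 + 51.0) / 3 = 120.7 N/mm


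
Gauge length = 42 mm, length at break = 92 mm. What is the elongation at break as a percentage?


119.0%

Extension = 92 - 42 = 50 mm
Elongation = 50 / 42 x 100 = 119.0%


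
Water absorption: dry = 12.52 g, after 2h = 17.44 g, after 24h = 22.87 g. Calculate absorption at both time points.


WA (2h) = (17.44 - 12.52) / 12.52 x 100 = 39.3%
WA (24h) = (22.87 - 12.52) / 12.52 x 100 = 82.7%


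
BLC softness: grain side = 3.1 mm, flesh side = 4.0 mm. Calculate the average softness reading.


3.55 mm


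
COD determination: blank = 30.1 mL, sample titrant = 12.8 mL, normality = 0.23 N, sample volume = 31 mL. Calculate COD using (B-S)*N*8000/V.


1026.8 mg/L


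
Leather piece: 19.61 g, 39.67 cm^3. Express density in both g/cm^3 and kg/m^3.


Density = 19.61 / 39.67 = 0.494 g/cm^3
Convert: 0.494 x 1000 = 494 kg/m^3


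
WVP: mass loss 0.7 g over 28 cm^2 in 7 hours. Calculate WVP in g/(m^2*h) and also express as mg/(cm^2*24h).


WVP = 0.7 / (28 x 7) x 10000 = 35.71 g/(m^2*h)
Mass loss in mg = 0.7 x 1000 = 700 mg
Per cm^2 per 24h in mg: 700 x 24 / (28 x 7) = 16800 / 196 = 85.71 mg/(cm^2*24h)


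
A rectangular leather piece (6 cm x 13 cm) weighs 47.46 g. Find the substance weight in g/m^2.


6084.6 g/m^2


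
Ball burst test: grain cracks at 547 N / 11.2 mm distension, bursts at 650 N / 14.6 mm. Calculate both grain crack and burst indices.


Crack index = 547 / 11.2 = 48.8 N/mm
Burst index = 650 / 14.6 = 44.5 N/mm


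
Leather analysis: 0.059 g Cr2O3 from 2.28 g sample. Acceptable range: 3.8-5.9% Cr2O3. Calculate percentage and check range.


Cr2O3% = 0.059 / 2.28 x 100 = 2.59%
Acceptable range: 3.8 to 5.9%
Within range: No


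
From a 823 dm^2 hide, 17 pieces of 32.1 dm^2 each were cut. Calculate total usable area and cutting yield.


Total usable = 17 x 32.1 = 545.7 dm^2
Yield = 545.7 / 823 x 100 = 66.3%


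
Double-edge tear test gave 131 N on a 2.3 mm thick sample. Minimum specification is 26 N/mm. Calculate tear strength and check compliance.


Tear strength = 57.0 N/mm
Compliant: Yes

Tear strength = 131 / 2.3 = 57.0 N/mm
Required minimum = 26 N/mm
Compliant: Yes


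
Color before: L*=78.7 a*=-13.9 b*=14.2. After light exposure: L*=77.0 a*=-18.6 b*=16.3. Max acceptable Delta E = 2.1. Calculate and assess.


Delta E = 5.42
Passes: No


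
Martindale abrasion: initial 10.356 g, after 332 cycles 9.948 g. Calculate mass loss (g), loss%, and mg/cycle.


Mass loss = 0.408 g
Loss = 3.94%
Rate = 1.229 mg/cycle

Loss = 10.356 - 9.948 = 0.408 g
Loss% = 0.408 / 10.356 x 100 = 3.94%
Rate = 0.408 / 332 x 1000 = 1.229 mg/cycle


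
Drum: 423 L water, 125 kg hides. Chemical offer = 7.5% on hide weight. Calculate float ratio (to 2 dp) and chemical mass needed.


Float ratio = 423 / 125 = 3.38
Chemical = 125 x 7.5 / 100 = 9.375 kg


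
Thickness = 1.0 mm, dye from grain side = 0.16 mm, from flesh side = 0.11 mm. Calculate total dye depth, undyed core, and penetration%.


Total dyed = 0.16 + 0.11 = 0.27 mm
Undyed core = 1.0 - 0.27 = 0.73 mm
Penetration = 0.27 / 1.0 x 100 = 27.0%


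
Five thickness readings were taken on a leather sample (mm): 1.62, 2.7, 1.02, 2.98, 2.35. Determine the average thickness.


2.13 mm


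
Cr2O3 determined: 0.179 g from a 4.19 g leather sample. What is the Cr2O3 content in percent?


4.27%

Cr2O3% = 0.179 / 4.19 x 100
Cr2O3% = 4.27%


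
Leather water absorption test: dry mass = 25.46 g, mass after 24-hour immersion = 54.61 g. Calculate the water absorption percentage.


Water absorbed = 54.61 - 25.46 = 29.15 g
WA% = 29.15 / 25.46 x 100 = 114.5%


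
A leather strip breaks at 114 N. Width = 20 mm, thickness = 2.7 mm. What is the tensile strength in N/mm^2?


Cross-sectional area = 20 x 2.7 = 54.0 mm^2
Tensile strength = 114 / 54.0 = 2.11 N/mm^2


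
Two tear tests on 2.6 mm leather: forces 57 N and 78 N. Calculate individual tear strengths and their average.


Tear 1 = 21.9 N/mm
Tear 2 = 30.0 N/mm
Average = 26.0 N/mm

Tear 1 = 57 / 2.6 = 21.9 N/mm
Tear 2 = 78 / 2.6 = 30.0 N/mm
Average = (21.9 + 30.0) / 2 = 26.0 N/mm


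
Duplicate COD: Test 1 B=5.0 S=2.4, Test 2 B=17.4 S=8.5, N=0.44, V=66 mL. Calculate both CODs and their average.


COD1 = 138.7 mg/L
COD2 = 474.7 mg/L
Average = 306.7 mg/L


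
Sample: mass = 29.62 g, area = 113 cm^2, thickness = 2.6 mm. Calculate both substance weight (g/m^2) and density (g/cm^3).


SW = 29.62 / 113 x 10000 = 2621.2 g/m^2
Volume = 113 x 2.6 / 10 = 29.38 cm^3
Density = 29.62 / 29.38 = 1.008 g/cm^3


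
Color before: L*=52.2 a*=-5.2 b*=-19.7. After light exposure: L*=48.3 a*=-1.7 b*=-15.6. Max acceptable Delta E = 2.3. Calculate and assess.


dL = -3.9, da = 3.5, db = 4.1
dE = sqrt((-3.9)^2 + (3.5)^2 + (4.1)^2) = 6.65
Max = 2.3
Passes: No


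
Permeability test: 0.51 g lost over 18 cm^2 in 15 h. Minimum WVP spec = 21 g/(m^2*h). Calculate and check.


WVP = 0.51 / (18 x 15) x 10000 = 18.89 g/(m^2*h)
Minimum: 21 g/(m^2*h)
Meets spec: No


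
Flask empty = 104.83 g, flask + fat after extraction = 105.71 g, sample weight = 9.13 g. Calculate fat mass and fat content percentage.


Fat mass = 0.88 g
Fat content = 9.6%

Fat mass = 105.71 - 104.83 = 0.88 g
Fat% = 0.88 / 9.13 x 100 = 9.6%


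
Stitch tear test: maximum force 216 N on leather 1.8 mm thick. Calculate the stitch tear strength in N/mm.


120.0 N/mm


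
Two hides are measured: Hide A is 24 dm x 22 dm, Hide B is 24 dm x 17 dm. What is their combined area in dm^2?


Hide A area = 24 x 22 = 528 dm^2
Hide B area = 24 x 17 = 408 dm^2
Total = 528 + 408 = 936 dm^2


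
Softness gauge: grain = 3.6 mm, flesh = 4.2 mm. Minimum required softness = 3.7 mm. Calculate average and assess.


Average = (3.6 + 4.2) / 2 = 3.90 mm
Minimum = 3.7 mm
Meets requirement: Yes


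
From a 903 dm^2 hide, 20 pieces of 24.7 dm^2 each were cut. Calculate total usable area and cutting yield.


Usable area = 494.0 dm^2
Yield = 54.7%


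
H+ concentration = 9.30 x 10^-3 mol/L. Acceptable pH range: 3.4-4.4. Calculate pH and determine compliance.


pH = 2.03
Compliant: No

pH = -log10(9.30 x 10^-3) = 2.03
Range: 3.4 to 4.4
Compliant: No


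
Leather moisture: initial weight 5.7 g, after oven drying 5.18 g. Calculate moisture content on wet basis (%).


Moisture = 5.7 - 5.18 = 0.52 g
MC = 0.52 / 5.7 x 100 = 9.1%


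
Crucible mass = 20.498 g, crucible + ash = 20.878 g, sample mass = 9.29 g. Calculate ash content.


Ash mass = 0.380 g
Ash content = 4.09%

Ash mass = 20.878 - 20.498 = 0.380 g
Ash% = 0.380 / 9.29 x 100 = 4.09%


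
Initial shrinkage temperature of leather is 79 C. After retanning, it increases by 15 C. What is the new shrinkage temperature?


94 C

New Ts = 79 + 15 = 94 C


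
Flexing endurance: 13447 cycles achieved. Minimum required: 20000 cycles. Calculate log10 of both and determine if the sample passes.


log10(13447) = 4.13
log10(20000) = 4.30
Passes: No


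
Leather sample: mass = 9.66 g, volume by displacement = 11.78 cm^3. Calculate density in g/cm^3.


0.820 g/cm^3

Density = mass / volume
Density = 9.66 / 11.78 = 0.820 g/cm^3


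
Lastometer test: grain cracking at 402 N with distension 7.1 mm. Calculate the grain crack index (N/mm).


56.6 N/mm

Grain crack index = force / distension
Index = 402 / 7.1 = 56.6 N/mm


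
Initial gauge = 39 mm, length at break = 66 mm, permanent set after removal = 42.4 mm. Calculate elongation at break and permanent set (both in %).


Elongation at break = (66 - 39) / 39 x 100 = 69.2%
Permanent set = (42.4 - 39) / 39 x 100 = 8.7%


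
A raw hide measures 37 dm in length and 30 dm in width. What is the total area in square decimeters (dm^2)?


1110 dm^2

Area = length x width
Area = 37 x 30 = 1110 dm^2


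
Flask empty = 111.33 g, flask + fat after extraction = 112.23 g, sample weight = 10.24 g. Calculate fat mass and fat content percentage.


Fat mass = 112.23 - 111.33 = 0.90 g
Fat% = 0.90 / 10.24 x 100 = 8.8%


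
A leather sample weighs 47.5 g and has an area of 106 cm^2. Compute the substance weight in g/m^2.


Substance weight = mass / area x 10000
SW = 47.5 / 106 x 10000
SW = 4481.1 g/m^2


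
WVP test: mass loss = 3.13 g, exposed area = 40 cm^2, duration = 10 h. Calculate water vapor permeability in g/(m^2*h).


78.25 g/(m^2*h)


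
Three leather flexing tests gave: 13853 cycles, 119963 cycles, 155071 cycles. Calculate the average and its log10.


Average = 96296 cycles
log10 = 4.98


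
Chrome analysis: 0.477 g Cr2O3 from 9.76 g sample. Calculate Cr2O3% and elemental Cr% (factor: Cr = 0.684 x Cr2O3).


Cr2O3 = 4.89%
Cr = 3.34%


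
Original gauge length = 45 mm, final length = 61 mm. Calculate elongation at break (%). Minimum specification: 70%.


Elongation = 35.6%
Meets spec: No

Extension = 61 - 45 = 16 mm
Elongation = 16 / 45 x 100 = 35.6%
Minimum required: 70%
Meets specification: No


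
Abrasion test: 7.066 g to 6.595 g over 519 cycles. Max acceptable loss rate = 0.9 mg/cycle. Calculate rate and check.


Rate = 0.908 mg/cycle
Passes: No


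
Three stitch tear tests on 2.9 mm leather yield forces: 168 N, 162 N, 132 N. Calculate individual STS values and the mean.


STS1 = 168 / 2.9 = 57.9 N/mm
STS2 = 162 / 2.9 = 55.9 N/mm
STS3 = 132 / 2.9 = 45.5 N/mm
Mean = (57.9 + 55.9 + 45.5) / 3 = 53.1 N/mm


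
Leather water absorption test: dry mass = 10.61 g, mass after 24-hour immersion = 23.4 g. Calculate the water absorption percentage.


Water absorbed = 23.4 - 10.61 = 12.79 g
WA% = 12.79 / 10.61 x 100 = 120.5%


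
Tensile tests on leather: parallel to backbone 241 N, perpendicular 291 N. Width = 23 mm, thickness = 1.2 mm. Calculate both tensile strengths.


Parallel = 8.73 N/mm^2
Perpendicular = 10.54 N/mm^2

Area = 23 x 1.2 = 27.6 mm^2
TS (parallel) = 241 / 27.6 = 8.73 N/mm^2
TS (perpendicular) = 291 / 27.6 = 10.54 N/mm^2


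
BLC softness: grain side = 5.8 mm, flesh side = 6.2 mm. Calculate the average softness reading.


Average = (5.8 + 6.2) / 2
Average = 6.00 mm


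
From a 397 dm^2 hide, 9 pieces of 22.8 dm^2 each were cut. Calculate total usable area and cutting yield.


Usable area = 205.2 dm^2
Yield = 51.7%


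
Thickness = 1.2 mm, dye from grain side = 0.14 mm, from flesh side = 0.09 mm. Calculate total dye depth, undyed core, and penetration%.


Total dyed = 0.23 mm
Undyed core = 0.97 mm
Penetration = 19.2%


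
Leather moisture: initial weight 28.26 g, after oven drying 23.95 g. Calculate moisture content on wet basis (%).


Moisture = 28.26 - 23.95 = 4.31 g
MC = 4.31 / 28.26 x 100 = 15.3%


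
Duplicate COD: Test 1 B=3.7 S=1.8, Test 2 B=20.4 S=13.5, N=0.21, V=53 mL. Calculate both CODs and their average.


COD1 = (3.7 - 1.8) x 0.21 x 8000 / 53 = 60.2 mg/L
COD2 = (20.4 - 13.5) x 0.21 x 8000 / 53 = 218.7 mg/L
Average = (60.2 + 218.7) / 2 = 139.5 mg/L


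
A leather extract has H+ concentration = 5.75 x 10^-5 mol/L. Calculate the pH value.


pH = 4.24


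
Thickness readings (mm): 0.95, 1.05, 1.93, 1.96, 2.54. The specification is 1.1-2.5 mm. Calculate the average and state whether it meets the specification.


Sum = 8.43
Average = 8.43 / 5 = 1.69 mm
Specification range: 1.1 to 2.5 mm
Within spec: Yes


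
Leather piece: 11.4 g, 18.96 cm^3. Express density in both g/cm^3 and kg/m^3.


Density = 11.4 / 18.96 = 0.601 g/cm^3
Convert: 0.601 x 1000 = 601 kg/m^3


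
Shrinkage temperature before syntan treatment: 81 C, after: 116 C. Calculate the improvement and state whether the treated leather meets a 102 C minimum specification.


Improvement = 116 - 81 = 35 C
Spec check: 116 C >= 102 C? Yes


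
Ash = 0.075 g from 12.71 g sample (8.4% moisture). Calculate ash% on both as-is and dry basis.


As-is ash% = 0.075 / 12.71 x 100 = 0.59%
Dry mass = 12.71 x (100 - 8.4) / 100 = 11.64236 g
Dry-basis ash% = 0.075 / 11.64236 x 100 = 0.64%


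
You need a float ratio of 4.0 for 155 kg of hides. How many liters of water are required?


Water = hide weight x target ratio
Water = 155 x 4.0 = 620.0 L


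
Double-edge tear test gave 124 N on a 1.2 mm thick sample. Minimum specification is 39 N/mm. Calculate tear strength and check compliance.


Tear strength = 103.3 N/mm
Compliant: Yes

Tear strength = 124 / 1.2 = 103.3 N/mm
Required minimum = 39 N/mm
Compliant: Yes


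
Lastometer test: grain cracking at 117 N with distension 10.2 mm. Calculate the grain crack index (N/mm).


11.5 N/mm

Grain crack index = force / distension
Index = 117 / 10.2 = 11.5 N/mm


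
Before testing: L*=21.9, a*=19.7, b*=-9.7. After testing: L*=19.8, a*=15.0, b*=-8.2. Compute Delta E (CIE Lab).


dL = 19.8 - 21.9 = -2.1
da = 15.0 - 19.7 = -4.7
db = -8.2 - (-9.7) = 1.5
dE = sqrt((-2.1)^2 + (-4.7)^2 + (1.5)^2) = 5.36


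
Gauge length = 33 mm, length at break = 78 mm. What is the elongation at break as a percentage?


136.4%

Extension = 78 - 33 = 45 mm
Elongation = 45 / 33 x 100 = 136.4%


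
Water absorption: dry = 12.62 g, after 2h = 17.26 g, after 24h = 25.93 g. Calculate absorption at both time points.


2h absorption = 36.8%
24h absorption = 105.5%

WA (2h) = (17.26 - 12.62) / 12.62 x 100 = 36.8%
WA (24h) = (25.93 - 12.62) / 12.62 x 100 = 105.5%


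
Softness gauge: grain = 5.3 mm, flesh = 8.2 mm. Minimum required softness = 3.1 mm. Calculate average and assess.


Average = (5.3 + 8.2) / 2 = 6.75 mm
Minimum = 3.1 mm
Meets requirement: Yes


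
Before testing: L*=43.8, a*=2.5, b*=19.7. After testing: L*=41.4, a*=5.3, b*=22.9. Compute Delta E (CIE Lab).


dL = 41.4 - 43.8 = -2.4
da = 5.3 - 2.5 = 2.8
db = 22.9 - 19.7 = 3.2
dE = sqrt((-2.4)^2 + (2.8)^2 + (3.2)^2) = 4.88


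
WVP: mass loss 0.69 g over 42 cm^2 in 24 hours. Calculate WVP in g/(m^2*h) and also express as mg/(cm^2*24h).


WVP = 6.85 g/(m^2*h)
Daily rate = 16.43 mg/(cm^2*24h)

WVP = 0.69 / (42 x 24) x 10000 = 6.85 g/(m^2*h)
Mass loss in mg = 0.69 x 1000 = 690 mg
Per cm^2 per 24h in mg: 690 x 24 / (42 x 24) = 16560 / 1008 = 16.43 mg/(cm^2*24h)


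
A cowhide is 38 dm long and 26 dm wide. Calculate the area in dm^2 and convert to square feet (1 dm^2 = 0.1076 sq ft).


988 dm^2
106.31 sq ft


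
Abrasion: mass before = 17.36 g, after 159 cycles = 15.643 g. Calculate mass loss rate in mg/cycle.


10.799 mg/cycle

Mass loss = 17.36 - 15.643 = 1.717 g
Rate = 1.717 / 159 x 1000 = 10.799 mg/cycle


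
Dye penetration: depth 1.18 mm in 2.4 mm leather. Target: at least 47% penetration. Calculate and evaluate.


Penetration = 1.18 / 2.4 x 100 = 49.2%
Target: 47%
Meets target: Yes


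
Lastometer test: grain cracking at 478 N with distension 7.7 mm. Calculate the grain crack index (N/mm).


62.1 N/mm


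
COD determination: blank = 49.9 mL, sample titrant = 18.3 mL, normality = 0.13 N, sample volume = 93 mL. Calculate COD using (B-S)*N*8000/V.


353.4 mg/L

COD = (49.9 - 18.3) x 0.13 x 8000 / 93
COD = 31.6 x 0.13 x 8000 / 93
COD = 353.4 mg/L


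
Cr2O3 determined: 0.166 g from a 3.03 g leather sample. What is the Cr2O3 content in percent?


Cr2O3% = 0.166 / 3.03 x 100
Cr2O3% = 5.48%


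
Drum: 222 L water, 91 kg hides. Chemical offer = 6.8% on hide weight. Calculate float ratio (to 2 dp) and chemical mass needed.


Float ratio = 222 / 91 = 2.44
Chemical = 91 x 6.8 / 100 = 6.188 kg


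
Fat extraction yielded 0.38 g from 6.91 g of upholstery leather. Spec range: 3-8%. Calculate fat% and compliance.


Fat content = 5.5%
Compliant: Yes


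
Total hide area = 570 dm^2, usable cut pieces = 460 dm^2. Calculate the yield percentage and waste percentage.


Yield = 80.7%
Waste = 19.3%


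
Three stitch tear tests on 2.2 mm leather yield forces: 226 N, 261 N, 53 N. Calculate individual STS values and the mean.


STS1 = 226 / 2.2 = 102.7 N/mm
STS2 = 261 / 2.2 = 118.6 N/mm
STS3 = 53 / 2.2 = 24.1 N/mm
Mean = (102.7 + 118.6 + 24.1) / 3 = 81.8 N/mm


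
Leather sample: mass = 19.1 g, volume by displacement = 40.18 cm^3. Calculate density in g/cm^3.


0.475 g/cm^3


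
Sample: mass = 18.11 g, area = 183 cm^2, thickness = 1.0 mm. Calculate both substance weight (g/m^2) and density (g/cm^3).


SW = 18.11 / 183 x 10000 = 989.6 g/m^2
Volume = 183 x 1.0 / 10 = 18.30 cm^3
Density = 18.11 / 18.30 = 0.990 g/cm^3


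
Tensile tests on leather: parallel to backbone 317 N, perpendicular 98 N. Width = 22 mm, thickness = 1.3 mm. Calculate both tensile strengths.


Parallel = 11.08 N/mm^2
Perpendicular = 3.43 N/mm^2


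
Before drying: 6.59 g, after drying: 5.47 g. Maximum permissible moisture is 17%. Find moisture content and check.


MC = (6.59 - 5.47) / 6.59 x 100 = 17.0%
Maximum: 17%
Acceptable: Yes


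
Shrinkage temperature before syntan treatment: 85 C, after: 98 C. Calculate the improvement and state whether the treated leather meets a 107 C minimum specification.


Improvement = 98 - 85 = 13 C
Spec check: 98 C >= 107 C? No


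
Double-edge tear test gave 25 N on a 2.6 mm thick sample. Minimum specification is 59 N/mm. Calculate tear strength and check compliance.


Tear strength = 9.6 N/mm
Compliant: No

Tear strength = 25 / 2.6 = 9.6 N/mm
Required minimum = 59 N/mm
Compliant: No


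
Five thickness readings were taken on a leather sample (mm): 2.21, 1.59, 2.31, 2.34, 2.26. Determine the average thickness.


Sum = 2.21 + 1.59 + 2.31 + 2.34 + 2.26 = 10.71
Average = 10.71 / 5 = 2.14 mm


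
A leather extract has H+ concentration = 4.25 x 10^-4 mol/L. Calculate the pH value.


pH = 3.37

pH = -log10[H+]
pH = -log10(4.25 x 10^-4) = 3.37


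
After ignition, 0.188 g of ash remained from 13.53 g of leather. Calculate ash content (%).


Ash% = 0.188 / 13.53 x 100
Ash% = 1.39%


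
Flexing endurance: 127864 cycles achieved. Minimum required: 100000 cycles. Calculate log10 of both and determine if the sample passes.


log10(127864) = 5.11
log10(100000) = 5.00
Passes: Yes


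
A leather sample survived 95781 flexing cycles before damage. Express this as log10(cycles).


4.98

log10(95781) = 4.98


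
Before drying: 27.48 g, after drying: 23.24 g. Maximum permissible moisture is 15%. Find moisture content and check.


MC = (27.48 - 23.24) / 27.48 x 100 = 15.4%
Maximum: 15%
Acceptable: No


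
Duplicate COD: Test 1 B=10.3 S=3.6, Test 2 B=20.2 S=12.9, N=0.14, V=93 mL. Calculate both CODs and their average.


COD1 = 80.7 mg/L
COD2 = 87.9 mg/L
Average = 84.3 mg/L


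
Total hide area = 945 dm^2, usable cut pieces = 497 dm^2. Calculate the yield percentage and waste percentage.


Yield = 52.6%
Waste = 47.4%


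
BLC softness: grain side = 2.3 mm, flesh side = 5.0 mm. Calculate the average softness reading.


Average = (2.3 + 5.0) / 2
Average = 3.65 mm


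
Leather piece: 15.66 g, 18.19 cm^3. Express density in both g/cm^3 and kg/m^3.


Density = 15.66 / 18.19 = 0.861 g/cm^3
Convert: 0.861 x 1000 = 861 kg/m^3


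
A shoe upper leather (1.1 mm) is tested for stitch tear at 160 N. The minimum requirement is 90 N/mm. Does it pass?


STS = 160 / 1.1 = 145.5 N/mm
Minimum required: 90 N/mm
Passes: Yes


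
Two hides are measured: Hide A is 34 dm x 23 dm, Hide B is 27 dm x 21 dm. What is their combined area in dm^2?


Hide A area = 34 x 23 = 782 dm^2
Hide B area = 27 x 21 = 567 dm^2
Total = 782 + 567 = 1349 dm^2


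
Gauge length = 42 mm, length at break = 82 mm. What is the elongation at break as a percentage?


Extension = 82 - 42 = 40 mm
Elongation = 40 / 42 x 100 = 95.2%


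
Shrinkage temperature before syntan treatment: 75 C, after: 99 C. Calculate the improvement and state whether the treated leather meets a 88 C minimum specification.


Improvement = 99 - 75 = 24 C
Spec check: 99 C >= 88 C? Yes


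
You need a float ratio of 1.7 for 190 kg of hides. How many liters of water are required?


323.0 L

Water = hide weight x target ratio
Water = 190 x 1.7 = 323.0 L


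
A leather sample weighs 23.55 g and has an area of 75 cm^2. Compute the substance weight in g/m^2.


3140.0 g/m^2

Substance weight = mass / area x 10000
SW = 23.55 / 75 x 10000
SW = 3140.0 g/m^2


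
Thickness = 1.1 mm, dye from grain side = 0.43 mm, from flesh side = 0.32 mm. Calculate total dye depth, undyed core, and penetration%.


Total dyed = 0.75 mm
Undyed core = 0.35 mm
Penetration = 68.2%


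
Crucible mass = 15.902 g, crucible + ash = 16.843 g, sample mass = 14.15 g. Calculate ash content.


Ash mass = 16.843 - 15.902 = 0.941 g
Ash% = 0.941 / 14.15 x 100 = 6.65%


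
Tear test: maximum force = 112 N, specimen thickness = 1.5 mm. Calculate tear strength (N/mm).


74.7 N/mm

Tear strength = force / thickness
Tear = 112 / 1.5 = 74.7 N/mm


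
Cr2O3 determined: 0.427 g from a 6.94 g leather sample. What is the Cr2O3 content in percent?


6.15%


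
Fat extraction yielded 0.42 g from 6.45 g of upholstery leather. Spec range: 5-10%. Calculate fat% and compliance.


Fat content = 6.5%
Compliant: Yes

Fat% = 0.42 / 6.45 x 100 = 6.5%
Spec range: 5-10%
Compliant: Yes


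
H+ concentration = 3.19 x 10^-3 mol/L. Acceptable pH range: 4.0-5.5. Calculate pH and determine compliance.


pH = 2.50
Compliant: No

pH = -log10(3.19 x 10^-3) = 2.50
Range: 4.0 to 5.5
Compliant: No


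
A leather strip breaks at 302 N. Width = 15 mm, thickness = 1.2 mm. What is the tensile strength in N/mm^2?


16.78 N/mm^2

Cross-sectional area = 15 x 1.2 = 18.0 mm^2
Tensile strength = 302 / 18.0 = 16.78 N/mm^2


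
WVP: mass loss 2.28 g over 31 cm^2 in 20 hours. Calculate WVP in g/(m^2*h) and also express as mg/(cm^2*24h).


WVP = 36.77 g/(m^2*h)
Daily rate = 88.26 mg/(cm^2*24h)

WVP = 2.28 / (31 x 20) x 10000 = 36.77 g/(m^2*h)
Mass loss in mg = 2.28 x 1000 = 2280 mg
Per cm^2 per 24h in mg: 2280 x 24 / (31 x 20) = 54720 / 620 = 88.26 mg/(cm^2*24h)


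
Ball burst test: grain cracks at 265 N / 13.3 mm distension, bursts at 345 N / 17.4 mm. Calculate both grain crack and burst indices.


Crack index = 265 / 13.3 = 19.9 N/mm
Burst index = 345 / 17.4 = 19.8 N/mm


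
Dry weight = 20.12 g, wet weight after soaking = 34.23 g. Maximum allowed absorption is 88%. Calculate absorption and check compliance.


Absorption = 70.1%
Compliant: Yes


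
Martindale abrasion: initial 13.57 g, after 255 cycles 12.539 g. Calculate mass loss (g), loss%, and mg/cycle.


Mass loss = 1.031 g
Loss = 7.60%
Rate = 4.043 mg/cycle

Loss = 13.57 - 12.539 = 1.031 g
Loss% = 1.031 / 13.57 x 100 = 7.60%
Rate = 1.031 / 255 x 1000 = 4.043 mg/cycle


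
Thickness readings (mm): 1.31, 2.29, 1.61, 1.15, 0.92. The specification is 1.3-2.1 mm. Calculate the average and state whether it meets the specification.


Average = 1.46 mm
Within specification: Yes


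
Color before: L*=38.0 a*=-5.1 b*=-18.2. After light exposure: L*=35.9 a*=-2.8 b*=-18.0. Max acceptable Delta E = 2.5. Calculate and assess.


Delta E = 3.12
Passes: No

dL = -2.1, da = 2.3, db = 0.2
dE = sqrt((-2.1)^2 + (2.3)^2 + (0.2)^2) = 3.12
Max = 2.5
Passes: No


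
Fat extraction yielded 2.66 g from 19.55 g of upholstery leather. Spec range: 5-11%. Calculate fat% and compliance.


Fat% = 2.66 / 19.55 x 100 = 13.6%
Spec range: 5-11%
Compliant: No


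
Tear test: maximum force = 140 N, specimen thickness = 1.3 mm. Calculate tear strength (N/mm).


107.7 N/mm


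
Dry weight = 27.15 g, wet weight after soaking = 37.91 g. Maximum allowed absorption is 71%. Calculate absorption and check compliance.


Absorption = 39.6%
Compliant: Yes

WA = (37.91 - 27.15) / 27.15 x 100 = 39.6%
Maximum allowed: 71%
Compliant: Yes


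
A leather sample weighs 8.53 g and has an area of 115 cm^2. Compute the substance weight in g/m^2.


Substance weight = mass / area x 10000
SW = 8.53 / 115 x 10000
SW = 741.7 g/m^2


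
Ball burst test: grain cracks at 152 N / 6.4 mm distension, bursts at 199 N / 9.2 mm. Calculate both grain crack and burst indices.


Crack index = 23.8 N/mm
Burst index = 21.6 N/mm

Crack index = 152 / 6.4 = 23.8 N/mm
Burst index = 199 / 9.2 = 21.6 N/mm


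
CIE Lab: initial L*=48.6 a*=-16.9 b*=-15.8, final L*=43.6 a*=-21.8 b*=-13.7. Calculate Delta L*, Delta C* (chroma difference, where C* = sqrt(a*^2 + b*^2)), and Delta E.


Delta L* = -5.0
Delta C* = 2.61
Delta E = 7.31

Delta L* = 43.6 - 48.6 = -5.0
C1* = sqrt((-16.9)^2 + (-15.8)^2) = 23.135
C2* = sqrt((-21.8)^2 + (-13.7)^2) = 25.747
Delta C* = 25.747 - 23.135 = 2.61
Delta E = sqrt((-5.0)^2 + (-4.9)^2 + (2.1)^2) = 7.31


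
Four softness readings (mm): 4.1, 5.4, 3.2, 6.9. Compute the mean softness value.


4.90 mm

Sum = 4.1 + 5.4 + 3.2 + 6.9
Mean = 19.6 / 4 = 4.90 mm


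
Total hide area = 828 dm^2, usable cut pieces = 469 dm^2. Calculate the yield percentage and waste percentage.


Yield = 56.6%
Waste = 43.4%


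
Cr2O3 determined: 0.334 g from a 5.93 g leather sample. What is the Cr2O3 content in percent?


5.63%


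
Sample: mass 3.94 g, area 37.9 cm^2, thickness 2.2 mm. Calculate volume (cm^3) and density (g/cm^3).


Volume = 8.338 cm^3
Density = 0.473 g/cm^3

Thickness in cm = 2.2 / 10 = 0.22 cm
Volume = 37.9 x 0.22 = 8.338 cm^3
Density = 3.94 / 8.338 = 0.473 g/cm^3


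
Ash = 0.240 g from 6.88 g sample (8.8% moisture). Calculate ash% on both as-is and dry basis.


As-is ash% = 0.240 / 6.88 x 100 = 3.49%
Dry mass = 6.88 x (100 - 8.8) / 100 = 6.27456 g
Dry-basis ash% = 0.240 / 6.27456 x 100 = 3.82%


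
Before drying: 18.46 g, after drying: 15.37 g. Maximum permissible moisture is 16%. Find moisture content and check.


MC = (18.46 - 15.37) / 18.46 x 100 = 16.7%
Maximum: 16%
Acceptable: No


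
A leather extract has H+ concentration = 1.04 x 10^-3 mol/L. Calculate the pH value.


pH = 2.98

pH = -log10[H+]
pH = -log10(1.04 x 10^-3) = 2.98


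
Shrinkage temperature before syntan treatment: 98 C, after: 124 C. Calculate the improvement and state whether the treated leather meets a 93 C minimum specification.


Improvement = 26 C
Meets 93 C spec: Yes


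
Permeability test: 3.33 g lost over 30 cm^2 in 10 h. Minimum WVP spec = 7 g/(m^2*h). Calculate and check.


WVP = 111.00 g/(m^2*h)
Meets specification: Yes


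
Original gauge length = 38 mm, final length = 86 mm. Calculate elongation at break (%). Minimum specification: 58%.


Extension = 86 - 38 = 48 mm
Elongation = 48 / 38 x 100 = 126.3%
Minimum required: 58%
Meets specification: Yes


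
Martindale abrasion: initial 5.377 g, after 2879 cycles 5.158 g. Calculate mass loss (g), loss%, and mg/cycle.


Mass loss = 0.219 g
Loss = 4.07%
Rate = 0.076 mg/cycle

Loss = 5.377 - 5.158 = 0.219 g
Loss% = 0.219 / 5.377 x 100 = 4.07%
Rate = 0.219 / 2879 x 1000 = 0.076 mg/cycle


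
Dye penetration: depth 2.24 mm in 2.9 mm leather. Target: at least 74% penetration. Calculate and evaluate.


Penetration = 2.24 / 2.9 x 100 = 77.2%
Target: 74%
Meets target: Yes


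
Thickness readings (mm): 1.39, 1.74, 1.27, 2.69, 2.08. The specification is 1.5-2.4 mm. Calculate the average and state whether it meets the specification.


Sum = 9.17
Average = 9.17 / 5 = 1.83 mm
Specification range: 1.5 to 2.4 mm
Within spec: Yes


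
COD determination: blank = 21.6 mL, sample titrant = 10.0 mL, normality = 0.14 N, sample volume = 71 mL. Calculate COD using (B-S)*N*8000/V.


COD = (21.6 - 10.0) x 0.14 x 8000 / 71
COD = 11.6 x 0.14 x 8000 / 71
COD = 183.0 mg/L


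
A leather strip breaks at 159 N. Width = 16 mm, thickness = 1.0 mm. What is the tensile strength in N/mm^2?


9.94 N/mm^2

Cross-sectional area = 16 x 1.0 = 16.0 mm^2
Tensile strength = 159 / 16.0 = 9.94 N/mm^2


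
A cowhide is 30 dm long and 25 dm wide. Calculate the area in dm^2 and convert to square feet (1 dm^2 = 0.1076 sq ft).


750 dm^2
80.70 sq ft

Area = 30 x 25 = 750 dm^2
Conversion: 750 x 0.1076 = 80.70 sq ft


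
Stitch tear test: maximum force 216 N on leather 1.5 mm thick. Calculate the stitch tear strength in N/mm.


144.0 N/mm

Stitch tear strength = force / thickness
STS = 216 / 1.5 = 144.0 N/mm


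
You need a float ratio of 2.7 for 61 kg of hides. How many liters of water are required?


164.7 L

Water = hide weight x target ratio
Water = 61 x 2.7 = 164.7 L


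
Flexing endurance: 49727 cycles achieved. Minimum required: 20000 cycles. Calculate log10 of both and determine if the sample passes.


Achieved: log10 = 4.70
Required: log10 = 4.30
Passes: Yes

log10(49727) = 4.70
log10(20000) = 4.30
Passes: Yes


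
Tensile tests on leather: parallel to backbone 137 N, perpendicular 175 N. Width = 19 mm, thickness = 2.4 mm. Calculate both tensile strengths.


Area = 19 x 2.4 = 45.6 mm^2
TS (parallel) = 137 / 45.6 = 3.00 N/mm^2
TS (perpendicular) = 175 / 45.6 = 3.84 N/mm^2


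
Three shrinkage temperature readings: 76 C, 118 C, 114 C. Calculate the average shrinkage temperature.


102.7 C

Average = (76 + 118 + 114) / 3
Average = 308 / 3 = 102.7 C


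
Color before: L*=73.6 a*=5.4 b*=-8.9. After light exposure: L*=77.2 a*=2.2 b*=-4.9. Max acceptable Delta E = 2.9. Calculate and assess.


dL = 3.6, da = -3.2, db = 4.0
dE = sqrt((3.6)^2 + (-3.2)^2 + (4.0)^2) = 6.26
Max = 2.9
Passes: No


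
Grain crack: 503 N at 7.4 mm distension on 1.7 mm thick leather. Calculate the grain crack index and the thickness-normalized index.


Crack index = 68.0 N/mm
Normalized index = 40.0 N/mm per mm


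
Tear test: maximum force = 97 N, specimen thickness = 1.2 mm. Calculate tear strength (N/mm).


Tear strength = force / thickness
Tear = 97 / 1.2 = 80.8 N/mm


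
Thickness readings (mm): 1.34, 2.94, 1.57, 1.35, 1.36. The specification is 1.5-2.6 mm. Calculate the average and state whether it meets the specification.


Average = 1.71 mm
Within specification: Yes


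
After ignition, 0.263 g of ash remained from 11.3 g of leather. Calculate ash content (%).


2.33%


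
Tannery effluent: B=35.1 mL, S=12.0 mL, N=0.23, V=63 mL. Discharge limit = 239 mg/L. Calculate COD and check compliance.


COD = 674.7 mg/L
Compliant: No

COD = (35.1 - 12.0) x 0.23 x 8000 / 63 = 674.7 mg/L
Limit: 239 mg/L
Compliant: No


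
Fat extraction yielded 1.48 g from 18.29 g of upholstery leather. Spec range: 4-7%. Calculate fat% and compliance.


Fat content = 8.1%
Compliant: No

Fat% = 1.48 / 18.29 x 100 = 8.1%
Spec range: 4-7%
Compliant: No


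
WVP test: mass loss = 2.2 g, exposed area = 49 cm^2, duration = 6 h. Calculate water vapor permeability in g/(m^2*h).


WVP = mass_loss / (area x time) x 10000
WVP = 2.2 / (49 x 6) x 10000
WVP = 2.2 / 294 x 10000 = 74.83 g/(m^2*h)
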